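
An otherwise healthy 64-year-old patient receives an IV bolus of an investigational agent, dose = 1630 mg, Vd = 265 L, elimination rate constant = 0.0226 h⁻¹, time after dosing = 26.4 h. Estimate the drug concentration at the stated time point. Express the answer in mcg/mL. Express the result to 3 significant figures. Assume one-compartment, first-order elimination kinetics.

C₀ = Dose / Vd = 1630 / 265 = 6.151 mg/L
C = C₀ · e^(−k·t) = 6.151 × e^(−0.02260 × 26.4)
  = 6.151 × 0.5507 = 3.387 mg/L
(3.387 mg/L = 3.387 mcg/mL)

3.39 mcg/mL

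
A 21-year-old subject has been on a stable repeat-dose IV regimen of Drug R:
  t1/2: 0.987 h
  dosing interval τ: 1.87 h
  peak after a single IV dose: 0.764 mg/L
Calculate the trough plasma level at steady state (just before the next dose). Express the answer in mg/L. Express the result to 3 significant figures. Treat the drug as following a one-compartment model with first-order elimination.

k = ln2 / t½ = 0.693147 / 0.987 = 0.7023 h⁻¹
e^(−kτ) = e^(−0.7023 × 1.87) = 0.2689
Accumulation ratio R = 1 / (1 − e^(−kτ)) = 1 / (1 − 0.2689) = 1.368
Steady-state trough = C₀ × R × e^(−kτ) = 0.764 × 1.368 × 0.2689 = 0.2810 mg/L

0.281 mg/L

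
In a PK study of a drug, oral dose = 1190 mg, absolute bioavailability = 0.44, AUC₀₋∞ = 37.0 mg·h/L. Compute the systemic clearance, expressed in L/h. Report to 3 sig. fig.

14.2 L/h

CL = F·Dose / AUC = 0.44 × 1190 / 37.0 = 14.15 L/h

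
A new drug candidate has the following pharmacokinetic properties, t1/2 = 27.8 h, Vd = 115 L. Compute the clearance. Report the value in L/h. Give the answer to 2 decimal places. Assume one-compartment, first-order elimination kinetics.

2.87 L/h

k = ln2 / t½ = 0.693147 / 27.8 = 0.02493 h⁻¹
CL = k × Vd = 0.02493 × 115 = 2.867 L/h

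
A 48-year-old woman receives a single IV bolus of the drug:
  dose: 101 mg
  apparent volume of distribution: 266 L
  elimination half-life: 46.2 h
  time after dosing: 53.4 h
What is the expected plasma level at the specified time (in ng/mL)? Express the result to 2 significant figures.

C₀ = Dose / Vd = 101.0 / 266 = 0.3797 mg/L
k = ln2 / t½ = 0.693147 / 46.2 = 0.01500 h⁻¹
C = C₀ · e^(−k·t) = 0.3797 × e^(−0.01500 × 53.4)
  = 0.3797 × 0.4489 = 0.1704 mg/L
Convert: 0.1704 mg/L × 1000 = 170.4 ng/mL

170 ng/mL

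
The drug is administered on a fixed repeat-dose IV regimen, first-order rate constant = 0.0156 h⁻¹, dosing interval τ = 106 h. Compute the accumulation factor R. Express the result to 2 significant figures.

e^(−kτ) = e^(−0.01560 × 106) = 0.1914
Accumulation ratio R = 1 / (1 − e^(−kτ)) = 1 / (1 − 0.1914) = 1.237

1.2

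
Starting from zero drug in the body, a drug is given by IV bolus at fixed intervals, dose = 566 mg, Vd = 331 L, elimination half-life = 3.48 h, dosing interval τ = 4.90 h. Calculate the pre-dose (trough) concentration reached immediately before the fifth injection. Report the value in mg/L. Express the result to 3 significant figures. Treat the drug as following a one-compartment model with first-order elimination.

1.01 mg/L

C₀ per dose = Dose / Vd = 566 / 331 = 1.710 mg/L
k = ln2 / t½ = 0.693147 / 3.48 = 0.1992 h⁻¹
Fraction remaining after one interval: r = e^(−kτ) = e^(−0.1992 × 4.90) = 0.3768
Before dose 5, 4 doses have been given (aged 1τ, 2τ, 3τ, 4τ).
C_trough = C₀ × (r + r² + … + r^4) = C₀ × r(1−r^4)/(1−r)
        = 1.710 × 0.3768 × (1 − 0.02016) / (1 − 0.3768) = 1.013 mg/L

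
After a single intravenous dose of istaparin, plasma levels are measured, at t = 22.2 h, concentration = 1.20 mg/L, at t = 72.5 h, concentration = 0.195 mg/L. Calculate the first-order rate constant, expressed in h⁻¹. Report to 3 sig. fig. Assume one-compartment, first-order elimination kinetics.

k = ln(C₁/C₂) / (t₂ − t₁) = ln(1.20/0.195) / (72.5 − 22.2)
  = 1.817 / 50.30 = 0.03612 h⁻¹

0.0361 h⁻¹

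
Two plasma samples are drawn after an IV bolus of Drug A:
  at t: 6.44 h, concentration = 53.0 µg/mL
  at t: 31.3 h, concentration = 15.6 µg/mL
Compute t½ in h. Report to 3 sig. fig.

k = ln(C₁/C₂) / (t₂ − t₁) = ln(53.0/15.6) / (31.3 − 6.44)
  = 1.223 / 24.86 = 0.04920 h⁻¹
t½ = ln2 / k = 0.693147 / 0.04920 = 14.09 h

14.1 h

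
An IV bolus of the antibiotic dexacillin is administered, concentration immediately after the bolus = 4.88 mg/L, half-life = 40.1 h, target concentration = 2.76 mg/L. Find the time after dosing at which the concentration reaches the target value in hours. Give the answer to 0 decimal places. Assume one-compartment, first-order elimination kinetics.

33 h

k = ln2 / t½ = 0.693147 / 40.1 = 0.01729 h⁻¹
t = ln(C₀ / C) / k = ln(4.880 / 2.76) / 0.01729
  = ln(1.768) / 0.01729 = 0.5698 / 0.01729 = 32.96 h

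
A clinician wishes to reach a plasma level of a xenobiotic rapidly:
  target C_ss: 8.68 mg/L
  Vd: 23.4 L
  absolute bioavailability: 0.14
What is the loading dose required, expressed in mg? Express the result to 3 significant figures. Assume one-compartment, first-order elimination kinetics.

1450 mg

LD = Css × Vd / F = 8.68 × 23.4 / 0.14 = 1451 mg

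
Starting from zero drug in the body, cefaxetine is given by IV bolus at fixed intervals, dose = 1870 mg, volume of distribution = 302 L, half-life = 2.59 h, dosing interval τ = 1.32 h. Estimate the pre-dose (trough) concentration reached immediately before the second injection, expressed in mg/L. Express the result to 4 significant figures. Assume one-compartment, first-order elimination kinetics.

C₀ per dose = Dose / Vd = 1870 / 302 = 6.192 mg/L
k = ln2 / t½ = 0.693147 / 2.59 = 0.2676 h⁻¹
Fraction remaining after one interval: r = e^(−kτ) = e^(−0.2676 × 1.32) = 0.7024
Before dose 2, 1 dose has been given (aged 1τ).
C_trough = C₀ × r = 6.192 × 0.7024 = 4.349 mg/L

4.349 mg/L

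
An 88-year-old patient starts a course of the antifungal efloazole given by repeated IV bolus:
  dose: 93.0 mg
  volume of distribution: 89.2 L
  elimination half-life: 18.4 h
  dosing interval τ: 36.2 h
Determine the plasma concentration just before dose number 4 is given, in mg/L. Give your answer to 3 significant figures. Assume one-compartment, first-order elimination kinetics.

C₀ per dose = Dose / Vd = 93.0 / 89.2 = 1.043 mg/L
k = ln2 / t½ = 0.693147 / 18.4 = 0.03767 h⁻¹
Fraction remaining after one interval: r = e^(−kτ) = e^(−0.03767 × 36.2) = 0.2557
Before dose 4, 3 doses have been given (aged 1τ, 2τ, 3τ).
C_trough = C₀ × (r + r² + … + r^3) = C₀ × r(1−r^3)/(1−r)
        = 1.043 × 0.2557 × (1 − 0.01672) / (1 − 0.2557) = 0.3523 mg/L

0.352 mg/L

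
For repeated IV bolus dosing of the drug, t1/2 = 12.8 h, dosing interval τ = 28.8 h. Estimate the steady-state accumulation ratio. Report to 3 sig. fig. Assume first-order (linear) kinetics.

k = ln2 / t½ = 0.693147 / 12.8 = 0.05415 h⁻¹
e^(−kτ) = e^(−0.05415 × 28.8) = 0.2102
Accumulation ratio R = 1 / (1 − e^(−kτ)) = 1 / (1 − 0.2102) = 1.266

1.27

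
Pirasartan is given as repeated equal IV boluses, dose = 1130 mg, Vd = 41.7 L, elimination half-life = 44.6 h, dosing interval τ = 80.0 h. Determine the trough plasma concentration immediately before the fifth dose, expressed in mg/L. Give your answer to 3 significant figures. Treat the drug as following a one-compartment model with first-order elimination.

10.9 mg/L

C₀ per dose = Dose / Vd = 1130 / 41.7 = 27.10 mg/L
k = ln2 / t½ = 0.693147 / 44.6 = 0.01554 h⁻¹
Fraction remaining after one interval: r = e^(−kτ) = e^(−0.01554 × 80.0) = 0.2885
Before dose 5, 4 doses have been given (aged 1τ, 2τ, 3τ, 4τ).
C_trough = C₀ × (r + r² + … + r^4) = C₀ × r(1−r^4)/(1−r)
        = 27.10 × 0.2885 × (1 − 0.006928) / (1 − 0.2885) = 10.91 mg/L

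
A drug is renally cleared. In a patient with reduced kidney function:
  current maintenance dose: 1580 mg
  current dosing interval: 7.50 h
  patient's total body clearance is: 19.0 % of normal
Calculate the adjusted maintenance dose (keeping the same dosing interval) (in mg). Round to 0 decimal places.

300 mg

To keep the same average steady-state level, dosing rate must scale with clearance.
CL ratio = 19.0 / 100 = 0.1900
New dose (same interval) = 1580 × 0.1900 = 300.2 mg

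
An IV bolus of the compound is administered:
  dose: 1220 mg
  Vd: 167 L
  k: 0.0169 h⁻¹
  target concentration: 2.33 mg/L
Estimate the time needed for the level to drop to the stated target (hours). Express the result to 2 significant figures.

68 h

C₀ = Dose / Vd = 1220 / 167 = 7.305 mg/L
t = ln(C₀ / C) / k = ln(7.305 / 2.33) / 0.01690
  = ln(3.135) / 0.01690 = 1.143 / 0.01690 = 67.63 h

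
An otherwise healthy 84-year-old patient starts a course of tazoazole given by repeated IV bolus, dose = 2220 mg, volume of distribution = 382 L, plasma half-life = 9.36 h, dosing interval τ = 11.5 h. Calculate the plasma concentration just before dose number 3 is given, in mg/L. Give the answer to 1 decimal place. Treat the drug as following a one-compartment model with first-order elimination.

C₀ per dose = Dose / Vd = 2220 / 382 = 5.812 mg/L
k = ln2 / t½ = 0.693147 / 9.36 = 0.07405 h⁻¹
Fraction remaining after one interval: r = e^(−kτ) = e^(−0.07405 × 11.5) = 0.4267
Before dose 3, 2 doses have been given (aged 1τ, 2τ).
C_trough = C₀ × (r + r²) = 5.812 × (0.4267 + 0.1821) = 3.538 mg/L

3.5 mg/L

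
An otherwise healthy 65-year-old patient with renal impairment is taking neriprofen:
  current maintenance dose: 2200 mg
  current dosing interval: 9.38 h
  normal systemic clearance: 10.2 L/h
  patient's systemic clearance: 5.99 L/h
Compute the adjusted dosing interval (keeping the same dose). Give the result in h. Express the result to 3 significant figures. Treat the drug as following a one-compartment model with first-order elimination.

To keep the same average steady-state level, dosing rate must scale with clearance.
CL ratio = 5.99 / 10.2 = 0.5873
New interval (same dose) = 9.38 / 0.5873 = 15.97 h

16.0 h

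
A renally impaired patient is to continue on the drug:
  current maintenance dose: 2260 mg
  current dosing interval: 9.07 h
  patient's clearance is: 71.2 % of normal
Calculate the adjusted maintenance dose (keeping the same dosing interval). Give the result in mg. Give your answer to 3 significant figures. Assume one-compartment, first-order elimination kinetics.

1610 mg

To keep the same average steady-state level, dosing rate must scale with clearance.
CL ratio = 71.2 / 100 = 0.7120
New dose (same interval) = 2260 × 0.7120 = 1609 mg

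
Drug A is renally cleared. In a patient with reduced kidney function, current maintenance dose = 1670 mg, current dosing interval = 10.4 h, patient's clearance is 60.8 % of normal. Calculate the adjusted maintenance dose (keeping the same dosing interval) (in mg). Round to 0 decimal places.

1015 mg

To keep the same average steady-state level, dosing rate must scale with clearance.
CL ratio = 60.8 / 100 = 0.6080
New dose (same interval) = 1670 × 0.6080 = 1015 mg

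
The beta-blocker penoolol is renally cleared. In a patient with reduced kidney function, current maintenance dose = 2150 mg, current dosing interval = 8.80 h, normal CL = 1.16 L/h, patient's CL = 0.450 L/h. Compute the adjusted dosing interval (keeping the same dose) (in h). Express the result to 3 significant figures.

To keep the same average steady-state level, dosing rate must scale with clearance.
CL ratio = 0.450 / 1.16 = 0.3879
New interval (same dose) = 8.80 / 0.3879 = 22.69 h

22.7 h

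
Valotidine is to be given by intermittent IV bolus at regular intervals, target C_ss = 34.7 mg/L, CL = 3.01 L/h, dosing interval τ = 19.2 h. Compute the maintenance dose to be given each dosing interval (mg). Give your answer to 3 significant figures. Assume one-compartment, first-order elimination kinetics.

At steady state, Dose/τ = Css × CL.
Dose = Css × CL × τ = 34.7 × 3.010 × 19.2 = 2005 mg

2010 mg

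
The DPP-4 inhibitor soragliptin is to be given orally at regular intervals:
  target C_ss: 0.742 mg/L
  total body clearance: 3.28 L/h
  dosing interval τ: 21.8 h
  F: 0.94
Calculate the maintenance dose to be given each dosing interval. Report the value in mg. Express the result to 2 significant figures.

At steady state, F × (Dose/τ) = Css × CL.
Dose = Css × CL × τ / F = 0.742 × 3.280 × 21.8 / 0.94 = 56.44 mg

56 mg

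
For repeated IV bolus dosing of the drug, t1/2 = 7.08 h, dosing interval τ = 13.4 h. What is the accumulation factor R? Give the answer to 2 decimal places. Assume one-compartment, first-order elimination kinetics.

1.37

k = ln2 / t½ = 0.693147 / 7.08 = 0.09790 h⁻¹
e^(−kτ) = e^(−0.09790 × 13.4) = 0.2693
Accumulation ratio R = 1 / (1 − e^(−kτ)) = 1 / (1 − 0.2693) = 1.369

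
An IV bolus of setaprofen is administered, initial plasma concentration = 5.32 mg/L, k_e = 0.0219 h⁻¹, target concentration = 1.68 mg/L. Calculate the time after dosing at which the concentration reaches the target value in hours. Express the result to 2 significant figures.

53 h

t = ln(C₀ / C) / k = ln(5.320 / 1.68) / 0.02190
  = ln(3.167) / 0.02190 = 1.153 / 0.02190 = 52.65 h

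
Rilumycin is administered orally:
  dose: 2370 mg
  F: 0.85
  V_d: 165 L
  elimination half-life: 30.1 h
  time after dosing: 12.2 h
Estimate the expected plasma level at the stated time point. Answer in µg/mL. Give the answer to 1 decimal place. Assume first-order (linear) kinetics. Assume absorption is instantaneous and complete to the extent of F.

Amount reaching circulation = F × Dose = 0.85 × 2370 = 2015 mg
C₀ = F·Dose / Vd = 2015 / 165 = 12.21 mg/L
k = ln2 / t½ = 0.693147 / 30.1 = 0.02303 h⁻¹
C = C₀ · e^(−k·t) = 12.21 × e^(−0.02303 × 12.2)
  = 12.21 × 0.7551 = 9.220 mg/L
(9.220 mg/L = 9.220 µg/mL)

9.2 µg/mL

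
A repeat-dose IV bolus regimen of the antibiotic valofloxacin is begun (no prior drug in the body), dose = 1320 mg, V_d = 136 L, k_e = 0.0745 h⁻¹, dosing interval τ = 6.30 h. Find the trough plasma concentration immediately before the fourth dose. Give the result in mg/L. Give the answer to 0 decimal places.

C₀ per dose = Dose / Vd = 1320 / 136 = 9.706 mg/L
Fraction remaining after one interval: r = e^(−kτ) = e^(−0.07450 × 6.30) = 0.6254
Before dose 4, 3 doses have been given (aged 1τ, 2τ, 3τ).
C_trough = C₀ × (r + r² + … + r^3) = C₀ × r(1−r^3)/(1−r)
        = 9.706 × 0.6254 × (1 − 0.2446) / (1 − 0.6254) = 12.24 mg/L

12 mg/L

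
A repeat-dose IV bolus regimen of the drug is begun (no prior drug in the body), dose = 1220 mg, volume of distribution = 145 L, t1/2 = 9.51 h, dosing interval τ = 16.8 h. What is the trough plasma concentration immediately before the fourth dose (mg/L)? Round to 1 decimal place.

3.4 mg/L

C₀ per dose = Dose / Vd = 1220 / 145 = 8.414 mg/L
k = ln2 / t½ = 0.693147 / 9.51 = 0.07289 h⁻¹
Fraction remaining after one interval: r = e^(−kτ) = e^(−0.07289 × 16.8) = 0.2939
Before dose 4, 3 doses have been given (aged 1τ, 2τ, 3τ).
C_trough = C₀ × (r + r² + … + r^3) = C₀ × r(1−r^3)/(1−r)
        = 8.414 × 0.2939 × (1 − 0.02539) / (1 − 0.2939) = 3.413 mg/L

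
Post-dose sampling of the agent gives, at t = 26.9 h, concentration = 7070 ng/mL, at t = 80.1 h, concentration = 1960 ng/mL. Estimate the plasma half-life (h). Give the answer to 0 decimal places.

29 h

k = ln(C₁/C₂) / (t₂ − t₁) = ln(7070/1960) / (80.1 − 26.9)
  = 1.283 / 53.20 = 0.02412 h⁻¹
t½ = ln2 / k = 0.693147 / 0.02412 = 28.74 h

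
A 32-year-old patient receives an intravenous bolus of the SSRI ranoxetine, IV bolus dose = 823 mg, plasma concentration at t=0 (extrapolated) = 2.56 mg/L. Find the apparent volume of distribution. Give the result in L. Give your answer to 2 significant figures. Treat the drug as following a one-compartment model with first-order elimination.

320 L

Vd = Dose / C₀ = 823.0 / 2.56 = 321.5 L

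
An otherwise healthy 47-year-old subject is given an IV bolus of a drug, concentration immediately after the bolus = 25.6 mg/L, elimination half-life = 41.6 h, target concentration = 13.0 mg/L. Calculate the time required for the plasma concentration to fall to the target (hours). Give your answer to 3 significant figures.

k = ln2 / t½ = 0.693147 / 41.6 = 0.01666 h⁻¹
t = ln(C₀ / C) / k = ln(25.60 / 13.0) / 0.01666
  = ln(1.969) / 0.01666 = 0.6775 / 0.01666 = 40.67 h

40.7 h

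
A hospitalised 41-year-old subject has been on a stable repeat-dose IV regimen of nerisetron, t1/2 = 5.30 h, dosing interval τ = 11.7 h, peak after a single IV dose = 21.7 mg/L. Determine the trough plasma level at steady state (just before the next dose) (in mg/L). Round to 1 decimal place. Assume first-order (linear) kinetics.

k = ln2 / t½ = 0.693147 / 5.30 = 0.1308 h⁻¹
e^(−kτ) = e^(−0.1308 × 11.7) = 0.2165
Accumulation ratio R = 1 / (1 − e^(−kτ)) = 1 / (1 − 0.2165) = 1.276
Steady-state trough = C₀ × R × e^(−kτ) = 21.7 × 1.276 × 0.2165 = 5.995 mg/L

6.0 mg/L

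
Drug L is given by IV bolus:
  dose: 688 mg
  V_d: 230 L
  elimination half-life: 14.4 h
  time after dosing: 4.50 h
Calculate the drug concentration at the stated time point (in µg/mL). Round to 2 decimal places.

C₀ = Dose / Vd = 688.0 / 230 = 2.991 mg/L
k = ln2 / t½ = 0.693147 / 14.4 = 0.04814 h⁻¹
C = C₀ · e^(−k·t) = 2.991 × e^(−0.04814 × 4.50)
  = 2.991 × 0.8052 = 2.408 mg/L
(2.408 mg/L = 2.408 µg/mL)

2.41 µg/mL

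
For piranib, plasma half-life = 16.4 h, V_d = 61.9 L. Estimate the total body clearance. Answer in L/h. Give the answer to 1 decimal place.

k = ln2 / t½ = 0.693147 / 16.4 = 0.04227 h⁻¹
CL = k × Vd = 0.04227 × 61.9 = 2.617 L/h

2.6 L/h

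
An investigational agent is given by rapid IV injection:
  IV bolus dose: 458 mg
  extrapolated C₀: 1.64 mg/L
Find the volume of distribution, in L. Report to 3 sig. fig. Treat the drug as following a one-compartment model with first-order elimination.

Vd = Dose / C₀ = 458.0 / 1.64 = 279.3 L

279 L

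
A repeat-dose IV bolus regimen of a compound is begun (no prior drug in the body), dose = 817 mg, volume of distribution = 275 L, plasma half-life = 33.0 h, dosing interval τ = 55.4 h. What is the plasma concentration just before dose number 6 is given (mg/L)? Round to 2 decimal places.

C₀ per dose = Dose / Vd = 817 / 275 = 2.971 mg/L
k = ln2 / t½ = 0.693147 / 33.0 = 0.02100 h⁻¹
Fraction remaining after one interval: r = e^(−kτ) = e^(−0.02100 × 55.4) = 0.3124
Before dose 6, 5 doses have been given (aged 1τ, 2τ, 3τ, 4τ, 5τ).
C_trough = C₀ × (r + r² + … + r^5) = C₀ × r(1−r^5)/(1−r)
        = 2.971 × 0.3124 × (1 − 0.002975) / (1 − 0.3124) = 1.346 mg/L

1.35 mg/L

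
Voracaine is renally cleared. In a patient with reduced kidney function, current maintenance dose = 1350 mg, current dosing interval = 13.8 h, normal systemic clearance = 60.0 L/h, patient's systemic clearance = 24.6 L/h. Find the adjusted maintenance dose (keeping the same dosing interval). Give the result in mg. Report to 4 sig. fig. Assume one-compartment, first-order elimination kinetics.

To keep the same average steady-state level, dosing rate must scale with clearance.
CL ratio = 24.6 / 60.0 = 0.4100
New dose (same interval) = 1350 × 0.4100 = 553.5 mg

553.5 mg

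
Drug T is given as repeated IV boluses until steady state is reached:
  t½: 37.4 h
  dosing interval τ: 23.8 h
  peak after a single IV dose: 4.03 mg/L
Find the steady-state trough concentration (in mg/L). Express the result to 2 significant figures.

7.3 mg/L

k = ln2 / t½ = 0.693147 / 37.4 = 0.01853 h⁻¹
e^(−kτ) = e^(−0.01853 × 23.8) = 0.6434
Accumulation ratio R = 1 / (1 − e^(−kτ)) = 1 / (1 − 0.6434) = 2.804
Steady-state trough = C₀ × R × e^(−kτ) = 4.03 × 2.804 × 0.6434 = 7.270 mg/L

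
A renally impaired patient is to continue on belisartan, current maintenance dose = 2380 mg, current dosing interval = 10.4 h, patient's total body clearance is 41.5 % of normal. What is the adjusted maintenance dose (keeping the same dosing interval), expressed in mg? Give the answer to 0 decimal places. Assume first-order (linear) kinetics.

To keep the same average steady-state level, dosing rate must scale with clearance.
CL ratio = 41.5 / 100 = 0.4150
New dose (same interval) = 2380 × 0.4150 = 987.7 mg

988 mg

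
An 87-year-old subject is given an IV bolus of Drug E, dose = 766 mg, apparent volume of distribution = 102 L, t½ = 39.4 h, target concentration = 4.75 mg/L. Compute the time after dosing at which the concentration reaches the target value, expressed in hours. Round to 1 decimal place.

C₀ = Dose / Vd = 766.0 / 102 = 7.510 mg/L
k = ln2 / t½ = 0.693147 / 39.4 = 0.01759 h⁻¹
t = ln(C₀ / C) / k = ln(7.510 / 4.75) / 0.01759
  = ln(1.581) / 0.01759 = 0.4581 / 0.01759 = 26.04 h

26.0 h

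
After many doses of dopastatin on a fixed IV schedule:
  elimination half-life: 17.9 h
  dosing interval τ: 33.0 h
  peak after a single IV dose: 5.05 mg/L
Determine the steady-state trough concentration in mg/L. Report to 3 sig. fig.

k = ln2 / t½ = 0.693147 / 17.9 = 0.03872 h⁻¹
e^(−kτ) = e^(−0.03872 × 33.0) = 0.2787
Accumulation ratio R = 1 / (1 − e^(−kτ)) = 1 / (1 − 0.2787) = 1.386
Steady-state trough = C₀ × R × e^(−kτ) = 5.05 × 1.386 × 0.2787 = 1.951 mg/L

1.95 mg/L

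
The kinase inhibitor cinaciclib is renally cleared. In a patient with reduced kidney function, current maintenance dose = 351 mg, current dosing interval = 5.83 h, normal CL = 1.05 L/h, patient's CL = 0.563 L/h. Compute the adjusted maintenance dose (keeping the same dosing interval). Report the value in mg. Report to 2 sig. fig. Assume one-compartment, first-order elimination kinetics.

To keep the same average steady-state level, dosing rate must scale with clearance.
CL ratio = 0.563 / 1.05 = 0.5362
New dose (same interval) = 351 × 0.5362 = 188.2 mg

190 mg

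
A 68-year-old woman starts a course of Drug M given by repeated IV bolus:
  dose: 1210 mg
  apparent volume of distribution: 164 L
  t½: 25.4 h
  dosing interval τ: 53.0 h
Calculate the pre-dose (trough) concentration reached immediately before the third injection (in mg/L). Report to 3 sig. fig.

2.15 mg/L

C₀ per dose = Dose / Vd = 1210 / 164 = 7.378 mg/L
k = ln2 / t½ = 0.693147 / 25.4 = 0.02729 h⁻¹
Fraction remaining after one interval: r = e^(−kτ) = e^(−0.02729 × 53.0) = 0.2354
Before dose 3, 2 doses have been given (aged 1τ, 2τ).
C_trough = C₀ × (r + r²) = 7.378 × (0.2354 + 0.05541) = 2.146 mg/L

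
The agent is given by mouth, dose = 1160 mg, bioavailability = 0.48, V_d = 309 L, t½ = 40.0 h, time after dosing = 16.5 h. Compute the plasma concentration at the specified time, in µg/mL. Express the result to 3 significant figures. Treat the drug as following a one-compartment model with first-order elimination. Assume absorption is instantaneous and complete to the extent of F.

1.35 µg/mL

Amount reaching circulation = F × Dose = 0.48 × 1160 = 556.8 mg
C₀ = F·Dose / Vd = 556.8 / 309 = 1.802 mg/L
k = ln2 / t½ = 0.693147 / 40.0 = 0.01733 h⁻¹
C = C₀ · e^(−k·t) = 1.802 × e^(−0.01733 × 16.5)
  = 1.802 × 0.7513 = 1.354 mg/L
(1.354 mg/L = 1.354 µg/mL)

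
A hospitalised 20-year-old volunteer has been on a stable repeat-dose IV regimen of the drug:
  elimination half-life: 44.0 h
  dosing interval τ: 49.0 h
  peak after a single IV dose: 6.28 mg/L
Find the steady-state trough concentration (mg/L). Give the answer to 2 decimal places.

k = ln2 / t½ = 0.693147 / 44.0 = 0.01575 h⁻¹
e^(−kτ) = e^(−0.01575 × 49.0) = 0.4622
Accumulation ratio R = 1 / (1 − e^(−kτ)) = 1 / (1 − 0.4622) = 1.859
Steady-state trough = C₀ × R × e^(−kτ) = 6.28 × 1.859 × 0.4622 = 5.396 mg/L

5.40 mg/L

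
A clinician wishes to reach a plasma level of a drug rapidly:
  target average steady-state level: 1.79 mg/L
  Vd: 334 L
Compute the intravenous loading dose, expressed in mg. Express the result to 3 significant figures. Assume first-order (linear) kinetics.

LD = Css × Vd = 1.79 × 334 = 597.9 mg

598 mg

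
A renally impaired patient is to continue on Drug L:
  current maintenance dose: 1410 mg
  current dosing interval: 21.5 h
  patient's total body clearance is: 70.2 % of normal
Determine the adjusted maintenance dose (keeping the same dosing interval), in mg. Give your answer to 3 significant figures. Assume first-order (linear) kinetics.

990 mg

To keep the same average steady-state level, dosing rate must scale with clearance.
CL ratio = 70.2 / 100 = 0.7020
New dose (same interval) = 1410 × 0.7020 = 989.8 mg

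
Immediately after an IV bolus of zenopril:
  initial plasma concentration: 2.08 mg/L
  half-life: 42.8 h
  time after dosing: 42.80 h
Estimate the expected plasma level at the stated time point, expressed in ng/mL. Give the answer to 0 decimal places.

k = ln2 / t½ = 0.693147 / 42.8 = 0.01620 h⁻¹
t / t½ = 42.80 / 42.8 = 1 half-lives
C = C₀ × (1/2)^1 = 2.080 × 0.5000 = 1.040 mg/L
Convert: 1.040 mg/L × 1000 = 1040 ng/mL

1040 ng/mL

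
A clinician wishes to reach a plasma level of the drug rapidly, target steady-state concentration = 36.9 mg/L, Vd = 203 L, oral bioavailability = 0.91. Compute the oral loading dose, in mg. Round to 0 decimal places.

8232 mg

LD = Css × Vd / F = 36.9 × 203 / 0.91 = 8232 mg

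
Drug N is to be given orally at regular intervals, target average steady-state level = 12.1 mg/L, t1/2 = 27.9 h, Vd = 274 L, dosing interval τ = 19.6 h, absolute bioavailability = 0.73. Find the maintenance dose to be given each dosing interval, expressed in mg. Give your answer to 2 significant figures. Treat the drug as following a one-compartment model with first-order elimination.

2200 mg

k = ln2 / t½ = 0.693147 / 27.9 = 0.02484 h⁻¹
CL = k × Vd = 0.02484 × 274 = 6.806 L/h
At steady state, F × (Dose/τ) = Css × CL.
Dose = Css × CL × τ / F = 12.1 × 6.806 × 19.6 / 0.73 = 2211 mg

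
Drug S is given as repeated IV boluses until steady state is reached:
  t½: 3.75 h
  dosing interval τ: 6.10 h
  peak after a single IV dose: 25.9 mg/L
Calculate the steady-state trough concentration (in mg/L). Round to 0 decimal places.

k = ln2 / t½ = 0.693147 / 3.75 = 0.1848 h⁻¹
e^(−kτ) = e^(−0.1848 × 6.10) = 0.3239
Accumulation ratio R = 1 / (1 − e^(−kτ)) = 1 / (1 − 0.3239) = 1.479
Steady-state trough = C₀ × R × e^(−kτ) = 25.9 × 1.479 × 0.3239 = 12.41 mg/L

12 mg/L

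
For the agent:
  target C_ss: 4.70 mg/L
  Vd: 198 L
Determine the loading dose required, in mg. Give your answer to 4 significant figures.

930.6 mg

LD = Css × Vd = 4.70 × 198 = 930.6 mg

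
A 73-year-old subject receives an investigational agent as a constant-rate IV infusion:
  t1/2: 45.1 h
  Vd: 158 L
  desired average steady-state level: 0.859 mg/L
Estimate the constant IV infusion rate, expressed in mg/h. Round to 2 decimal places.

k = ln2 / t½ = 0.693147 / 45.1 = 0.01537 h⁻¹
CL = k × Vd = 0.01537 × 158 = 2.428 L/h
At steady state, infusion rate R₀ = Css × CL = 0.859 × 2.428 = 2.086 mg/h

2.09 mg/h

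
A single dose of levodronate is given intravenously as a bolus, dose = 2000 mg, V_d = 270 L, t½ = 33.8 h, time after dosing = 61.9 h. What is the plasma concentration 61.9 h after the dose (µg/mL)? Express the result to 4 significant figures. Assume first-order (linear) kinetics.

C₀ = Dose / Vd = 2000 / 270 = 7.407 mg/L
k = ln2 / t½ = 0.693147 / 33.8 = 0.02051 h⁻¹
C = C₀ · e^(−k·t) = 7.407 × e^(−0.02051 × 61.9)
  = 7.407 × 0.2810 = 2.081 mg/L
(2.081 mg/L = 2.081 µg/mL)

2.081 µg/mL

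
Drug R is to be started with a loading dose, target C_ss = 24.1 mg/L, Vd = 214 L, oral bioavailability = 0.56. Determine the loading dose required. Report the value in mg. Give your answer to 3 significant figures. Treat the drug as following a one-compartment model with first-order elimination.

9210 mg

LD = Css × Vd / F = 24.1 × 214 / 0.56 = 9210 mg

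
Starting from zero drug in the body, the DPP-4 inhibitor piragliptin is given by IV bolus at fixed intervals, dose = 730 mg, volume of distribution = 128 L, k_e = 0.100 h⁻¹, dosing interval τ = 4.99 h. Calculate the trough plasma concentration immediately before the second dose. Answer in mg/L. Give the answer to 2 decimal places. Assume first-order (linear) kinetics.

C₀ per dose = Dose / Vd = 730 / 128 = 5.703 mg/L
Fraction remaining after one interval: r = e^(−kτ) = e^(−0.1000 × 4.99) = 0.6071
Before dose 2, 1 dose has been given (aged 1τ).
C_trough = C₀ × r = 5.703 × 0.6071 = 3.462 mg/L

3.46 mg/L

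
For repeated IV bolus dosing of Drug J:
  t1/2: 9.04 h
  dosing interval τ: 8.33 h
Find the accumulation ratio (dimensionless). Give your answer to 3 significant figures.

2.12

k = ln2 / t½ = 0.693147 / 9.04 = 0.07668 h⁻¹
e^(−kτ) = e^(−0.07668 × 8.33) = 0.5280
Accumulation ratio R = 1 / (1 − e^(−kτ)) = 1 / (1 − 0.5280) = 2.119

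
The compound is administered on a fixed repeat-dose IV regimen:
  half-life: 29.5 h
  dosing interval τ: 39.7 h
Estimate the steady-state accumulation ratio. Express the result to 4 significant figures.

k = ln2 / t½ = 0.693147 / 29.5 = 0.02350 h⁻¹
e^(−kτ) = e^(−0.02350 × 39.7) = 0.3934
Accumulation ratio R = 1 / (1 − e^(−kτ)) = 1 / (1 − 0.3934) = 1.649

1.649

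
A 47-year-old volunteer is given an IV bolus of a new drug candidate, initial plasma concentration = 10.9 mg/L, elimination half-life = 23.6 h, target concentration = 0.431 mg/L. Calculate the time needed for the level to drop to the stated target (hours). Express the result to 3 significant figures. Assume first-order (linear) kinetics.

k = ln2 / t½ = 0.693147 / 23.6 = 0.02937 h⁻¹
t = ln(C₀ / C) / k = ln(10.90 / 0.431) / 0.02937
  = ln(25.29) / 0.02937 = 3.230 / 0.02937 = 110.0 h

110 h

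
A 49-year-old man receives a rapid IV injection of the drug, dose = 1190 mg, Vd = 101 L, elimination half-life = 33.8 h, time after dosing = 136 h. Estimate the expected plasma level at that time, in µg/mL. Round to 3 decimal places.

C₀ = Dose / Vd = 1190 / 101 = 11.78 mg/L
k = ln2 / t½ = 0.693147 / 33.8 = 0.02051 h⁻¹
C = C₀ · e^(−k·t) = 11.78 × e^(−0.02051 × 136)
  = 11.78 × 0.06146 = 0.7240 mg/L
(0.7240 mg/L = 0.7240 µg/mL)

0.724 µg/mL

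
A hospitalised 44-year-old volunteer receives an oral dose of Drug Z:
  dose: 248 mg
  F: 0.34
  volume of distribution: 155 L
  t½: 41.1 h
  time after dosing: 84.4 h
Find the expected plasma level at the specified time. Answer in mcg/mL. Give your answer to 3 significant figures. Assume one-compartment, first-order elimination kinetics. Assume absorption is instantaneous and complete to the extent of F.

0.131 mcg/mL

Amount reaching circulation = F × Dose = 0.34 × 248.0 = 84.32 mg
C₀ = F·Dose / Vd = 84.32 / 155 = 0.5440 mg/L
k = ln2 / t½ = 0.693147 / 41.1 = 0.01686 h⁻¹
C = C₀ · e^(−k·t) = 0.5440 × e^(−0.01686 × 84.4)
  = 0.5440 × 0.2410 = 0.1311 mg/L
(0.1311 mg/L = 0.1311 mcg/mL)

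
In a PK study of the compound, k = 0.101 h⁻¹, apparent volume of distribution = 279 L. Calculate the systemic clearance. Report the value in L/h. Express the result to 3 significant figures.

28.2 L/h

CL = k × Vd = 0.101 × 279 = 28.18 L/h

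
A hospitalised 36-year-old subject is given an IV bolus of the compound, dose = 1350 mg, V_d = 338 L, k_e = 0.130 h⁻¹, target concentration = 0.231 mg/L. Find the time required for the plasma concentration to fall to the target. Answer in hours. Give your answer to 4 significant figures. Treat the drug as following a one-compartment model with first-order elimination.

C₀ = Dose / Vd = 1350 / 338 = 3.994 mg/L
t = ln(C₀ / C) / k = ln(3.994 / 0.231) / 0.1300
  = ln(17.29) / 0.1300 = 2.850 / 0.1300 = 21.92 h

21.92 h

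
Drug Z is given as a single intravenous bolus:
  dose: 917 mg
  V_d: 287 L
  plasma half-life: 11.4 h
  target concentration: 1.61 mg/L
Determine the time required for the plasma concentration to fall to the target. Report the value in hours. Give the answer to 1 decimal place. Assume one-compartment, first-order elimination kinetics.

11.3 h

C₀ = Dose / Vd = 917.0 / 287 = 3.195 mg/L
k = ln2 / t½ = 0.693147 / 11.4 = 0.06080 h⁻¹
t = ln(C₀ / C) / k = ln(3.195 / 1.61) / 0.06080
  = ln(1.984) / 0.06080 = 0.6851 / 0.06080 = 11.27 h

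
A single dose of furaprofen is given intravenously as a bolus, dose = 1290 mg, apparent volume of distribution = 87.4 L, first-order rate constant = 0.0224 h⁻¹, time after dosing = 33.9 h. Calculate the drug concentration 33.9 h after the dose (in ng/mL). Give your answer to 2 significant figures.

6900 ng/mL

C₀ = Dose / Vd = 1290 / 87.4 = 14.76 mg/L
C = C₀ · e^(−k·t) = 14.76 × e^(−0.02240 × 33.9)
  = 14.76 × 0.4680 = 6.908 mg/L
Convert: 6.908 mg/L × 1000 = 6908 ng/mL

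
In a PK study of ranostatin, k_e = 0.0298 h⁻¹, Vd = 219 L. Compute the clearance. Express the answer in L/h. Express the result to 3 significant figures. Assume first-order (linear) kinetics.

CL = k × Vd = 0.0298 × 219 = 6.526 L/h

6.53 L/h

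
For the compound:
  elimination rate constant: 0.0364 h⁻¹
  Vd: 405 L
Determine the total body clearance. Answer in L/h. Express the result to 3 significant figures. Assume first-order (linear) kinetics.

CL = k × Vd = 0.0364 × 405 = 14.74 L/h

14.7 L/h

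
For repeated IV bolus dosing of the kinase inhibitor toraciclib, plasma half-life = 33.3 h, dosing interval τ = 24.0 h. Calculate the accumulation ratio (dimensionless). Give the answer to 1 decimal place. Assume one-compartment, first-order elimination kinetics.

k = ln2 / t½ = 0.693147 / 33.3 = 0.02082 h⁻¹
e^(−kτ) = e^(−0.02082 × 24.0) = 0.6067
Accumulation ratio R = 1 / (1 − e^(−kτ)) = 1 / (1 − 0.6067) = 2.543

2.5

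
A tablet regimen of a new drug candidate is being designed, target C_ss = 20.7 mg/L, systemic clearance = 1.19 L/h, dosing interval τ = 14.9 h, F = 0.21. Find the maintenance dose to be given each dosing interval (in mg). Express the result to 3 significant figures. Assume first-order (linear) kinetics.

At steady state, F × (Dose/τ) = Css × CL.
Dose = Css × CL × τ / F = 20.7 × 1.190 × 14.9 / 0.21 = 1748 mg

1750 mg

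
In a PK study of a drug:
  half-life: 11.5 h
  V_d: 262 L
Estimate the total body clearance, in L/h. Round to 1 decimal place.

k = ln2 / t½ = 0.693147 / 11.5 = 0.06027 h⁻¹
CL = k × Vd = 0.06027 × 262 = 15.79 L/h

15.8 L/h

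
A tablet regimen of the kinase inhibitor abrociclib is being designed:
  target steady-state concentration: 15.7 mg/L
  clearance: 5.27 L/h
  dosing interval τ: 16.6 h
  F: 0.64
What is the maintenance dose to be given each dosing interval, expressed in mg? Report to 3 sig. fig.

At steady state, F × (Dose/τ) = Css × CL.
Dose = Css × CL × τ / F = 15.7 × 5.270 × 16.6 / 0.64 = 2146 mg

2150 mg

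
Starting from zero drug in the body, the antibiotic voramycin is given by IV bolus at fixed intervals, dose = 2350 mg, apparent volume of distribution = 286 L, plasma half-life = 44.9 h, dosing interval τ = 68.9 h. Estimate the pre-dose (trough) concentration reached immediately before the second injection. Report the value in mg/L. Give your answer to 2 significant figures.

2.8 mg/L

C₀ per dose = Dose / Vd = 2350 / 286 = 8.217 mg/L
k = ln2 / t½ = 0.693147 / 44.9 = 0.01544 h⁻¹
Fraction remaining after one interval: r = e^(−kτ) = e^(−0.01544 × 68.9) = 0.3451
Before dose 2, 1 dose has been given (aged 1τ).
C_trough = C₀ × r = 8.217 × 0.3451 = 2.836 mg/L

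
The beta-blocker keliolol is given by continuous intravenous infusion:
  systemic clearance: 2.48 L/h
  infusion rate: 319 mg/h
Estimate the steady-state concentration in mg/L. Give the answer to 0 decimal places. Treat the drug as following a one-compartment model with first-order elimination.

At steady state Css = R₀ / CL = 319 / 2.480 = 128.6 mg/L

129 mg/L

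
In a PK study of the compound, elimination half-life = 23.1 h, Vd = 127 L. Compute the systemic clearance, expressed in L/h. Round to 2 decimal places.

k = ln2 / t½ = 0.693147 / 23.1 = 0.03001 h⁻¹
CL = k × Vd = 0.03001 × 127 = 3.811 L/h

3.81 L/h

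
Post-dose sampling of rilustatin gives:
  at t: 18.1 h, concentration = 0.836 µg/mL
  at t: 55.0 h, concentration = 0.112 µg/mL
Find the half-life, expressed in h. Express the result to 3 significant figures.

12.7 h

k = ln(C₁/C₂) / (t₂ − t₁) = ln(0.836/0.112) / (55.0 − 18.1)
  = 2.010 / 36.90 = 0.05447 h⁻¹
t½ = ln2 / k = 0.693147 / 0.05447 = 12.73 h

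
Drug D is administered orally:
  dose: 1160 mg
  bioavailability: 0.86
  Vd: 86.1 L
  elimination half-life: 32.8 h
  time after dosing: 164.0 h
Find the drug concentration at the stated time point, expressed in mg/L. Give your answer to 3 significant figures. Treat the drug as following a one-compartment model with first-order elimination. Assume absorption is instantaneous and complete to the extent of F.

Amount reaching circulation = F × Dose = 0.86 × 1160 = 997.6 mg
C₀ = F·Dose / Vd = 997.6 / 86.1 = 11.59 mg/L
k = ln2 / t½ = 0.693147 / 32.8 = 0.02113 h⁻¹
t / t½ = 164.0 / 32.8 = 5 half-lives
C = C₀ × (1/2)^5 = 11.59 × 0.03125 = 0.3622 mg/L

0.362 mg/L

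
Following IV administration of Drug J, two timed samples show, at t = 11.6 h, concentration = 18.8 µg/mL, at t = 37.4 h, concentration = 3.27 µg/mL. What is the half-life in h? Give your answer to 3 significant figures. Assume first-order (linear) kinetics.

10.2 h

k = ln(C₁/C₂) / (t₂ − t₁) = ln(18.8/3.27) / (37.4 − 11.6)
  = 1.749 / 25.80 = 0.06779 h⁻¹
t½ = ln2 / k = 0.693147 / 0.06779 = 10.22 h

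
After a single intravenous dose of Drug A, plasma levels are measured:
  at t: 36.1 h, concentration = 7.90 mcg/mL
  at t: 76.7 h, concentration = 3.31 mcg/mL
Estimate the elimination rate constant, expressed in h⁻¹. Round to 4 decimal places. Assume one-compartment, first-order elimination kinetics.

0.0214 h⁻¹

k = ln(C₁/C₂) / (t₂ − t₁) = ln(7.90/3.31) / (76.7 − 36.1)
  = 0.8699 / 40.60 = 0.02143 h⁻¹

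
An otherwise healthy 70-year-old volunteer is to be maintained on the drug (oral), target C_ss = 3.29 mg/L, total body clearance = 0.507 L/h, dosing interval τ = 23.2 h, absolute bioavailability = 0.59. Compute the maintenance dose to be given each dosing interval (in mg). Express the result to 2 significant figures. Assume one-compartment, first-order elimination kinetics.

66 mg

At steady state, F × (Dose/τ) = Css × CL.
Dose = Css × CL × τ / F = 3.29 × 0.5070 × 23.2 / 0.59 = 65.59 mg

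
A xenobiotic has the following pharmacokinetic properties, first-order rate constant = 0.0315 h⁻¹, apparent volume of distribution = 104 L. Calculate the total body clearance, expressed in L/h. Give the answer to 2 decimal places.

3.28 L/h

CL = k × Vd = 0.0315 × 104 = 3.276 L/h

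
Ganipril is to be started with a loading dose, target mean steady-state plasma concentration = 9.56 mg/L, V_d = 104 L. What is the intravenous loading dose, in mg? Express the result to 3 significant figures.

LD = Css × Vd = 9.56 × 104 = 994.2 mg

994 mg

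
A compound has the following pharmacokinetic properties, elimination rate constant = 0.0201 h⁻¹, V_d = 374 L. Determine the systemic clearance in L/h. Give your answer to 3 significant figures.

CL = k × Vd = 0.0201 × 374 = 7.517 L/h

7.52 L/h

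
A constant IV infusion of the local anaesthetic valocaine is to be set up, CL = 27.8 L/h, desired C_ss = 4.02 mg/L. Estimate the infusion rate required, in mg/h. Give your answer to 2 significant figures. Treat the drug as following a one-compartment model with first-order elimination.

At steady state, infusion rate R₀ = Css × CL = 4.02 × 27.80 = 111.8 mg/h

110 mg/h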